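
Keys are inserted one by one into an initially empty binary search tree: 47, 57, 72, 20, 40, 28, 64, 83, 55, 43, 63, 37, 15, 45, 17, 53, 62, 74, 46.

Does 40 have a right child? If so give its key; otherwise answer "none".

43

Insert 47: tree is empty, so 47 becomes the root.
Insert 57: 57 > 47 → go right. Place as right child of 47.
Insert 72: 72 > 47 → go right; 72 > 57 → go right. Place as right child of 57.
Insert 20: 20 < 47 → go left. Place as left child of 47.
Insert 40: 40 < 47 → go left; 40 > 20 → go right. Place as right child of 20.
Insert 28: 28 < 47 → go left; 28 > 20 → go right; 28 < 40 → go left. Place as left child of 40.
Insert 64: 64 > 47 → go right; 64 > 57 → go right; 64 < 72 → go left. Place as left child of 72.
Insert 83: 83 > 47 → go right; 83 > 57 → go right; 83 > 72 → go right. Place as right child of 72.
Insert 55: 55 > 47 → go right; 55 < 57 → go left. Place as left child of 57.
Insert 43: 43 < 47 → go left; 43 > 20 → go right; 43 > 40 → go right. Place as right child of 40.
Insert 63: 63 > 47 → go right; 63 > 57 → go right; 63 < 72 → go left; 63 < 64 → go left. Place as left child of 64.
Insert 37: 37 < 47 → go left; 37 > 20 → go right; 37 < 40 → go left; 37 > 28 → go right. Place as right child of 28.
Insert 15: 15 < 47 → go left; 15 < 20 → go left. Place as left child of 20.
Insert 45: 45 < 47 → go left; 45 > 20 → go right; 45 > 40 → go right; 45 > 43 → go right. Place as right child of 43.
Insert 17: 17 < 47 → go left; 17 < 20 → go left; 17 > 15 → go right. Place as right child of 15.
Insert 53: 53 > 47 → go right; 53 < 57 → go left; 53 < 55 → go left. Place as left child of 55.
Insert 62: 62 > 47 → go right; 62 > 57 → go right; 62 < 72 → go left; 62 < 64 → go left; 62 < 63 → go left. Place as left child of 63.
Insert 74: 74 > 47 → go right; 74 > 57 → go right; 74 > 72 → go right; 74 < 83 → go left. Place as left child of 83.
Insert 46: 46 < 47 → go left; 46 > 20 → go right; 46 > 40 → go right; 46 > 43 → go right; 46 > 45 → go right. Place as right child of 45.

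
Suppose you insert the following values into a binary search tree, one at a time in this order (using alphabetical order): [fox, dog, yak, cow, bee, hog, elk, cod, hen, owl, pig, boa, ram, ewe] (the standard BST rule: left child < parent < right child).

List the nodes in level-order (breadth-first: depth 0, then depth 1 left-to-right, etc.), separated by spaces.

fox dog yak cow elk hog bee ewe hen owl cod pig boa ram

Resulting structure (node: left, right):
  fox: L=dog, R=yak
  dog: L=cow, R=elk
  yak: L=hog, R=–
  cow: L=bee, R=–
  bee: L=–, R=cod
  hog: L=hen, R=owl
  elk: L=–, R=ewe
  cod: L=boa, R=–
  hen: L=–, R=–
  owl: L=–, R=pig
  pig: L=–, R=ram
  boa: L=–, R=–
  ram: L=–, R=–
  ewe: L=–, R=–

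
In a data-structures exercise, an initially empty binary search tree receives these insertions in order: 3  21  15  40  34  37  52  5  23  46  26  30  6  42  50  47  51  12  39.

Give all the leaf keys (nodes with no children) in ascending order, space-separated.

12 30 39 42 47 51

3: root
21: right child of 3 (depth 1)
15: left child of 21 (depth 2)
40: right child of 21 (depth 2)
34: left child of 40 (depth 3)
37: right child of 34 (depth 4)
52: right child of 40 (depth 3)
5: left child of 15 (depth 3)
23: left child of 34 (depth 4)
46: left child of 52 (depth 4)
26: right child of 23 (depth 5)
30: right child of 26 (depth 6)
6: right child of 5 (depth 4)
42: left child of 46 (depth 5)
50: right child of 46 (depth 5)
47: left child of 50 (depth 6)
51: right child of 50 (depth 6)
12: right child of 6 (depth 5)
39: right child of 37 (depth 5)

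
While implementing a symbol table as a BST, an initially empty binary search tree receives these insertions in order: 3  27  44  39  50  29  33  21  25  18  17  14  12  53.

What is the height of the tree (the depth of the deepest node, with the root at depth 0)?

6

Insert 3: tree is empty, so 3 becomes the root.
Insert 27: 27 > 3 → go right. Place as right child of 3.
Insert 44: 44 > 3 → go right; 44 > 27 → go right. Place as right child of 27.
Insert 39: 39 > 3 → go right; 39 > 27 → go right; 39 < 44 → go left. Place as left child of 44.
Insert 50: 50 > 3 → go right; 50 > 27 → go right; 50 > 44 → go right. Place as right child of 44.
Insert 29: 29 > 3 → go right; 29 > 27 → go right; 29 < 44 → go left; 29 < 39 → go left. Place as left child of 39.
Insert 33: 33 > 3 → go right; 33 > 27 → go right; 33 < 44 → go left; 33 < 39 → go left; 33 > 29 → go right. Place as right child of 29.
Insert 21: 21 > 3 → go right; 21 < 27 → go left. Place as left child of 27.
Insert 25: 25 > 3 → go right; 25 < 27 → go left; 25 > 21 → go right. Place as right child of 21.
Insert 18: 18 > 3 → go right; 18 < 27 → go left; 18 < 21 → go left. Place as left child of 21.
Insert 17: 17 > 3 → go right; 17 < 27 → go left; 17 < 21 → go left; 17 < 18 → go left. Place as left child of 18.
Insert 14: 14 > 3 → go right; 14 < 27 → go left; 14 < 21 → go left; 14 < 18 → go left; 14 < 17 → go left. Place as left child of 17.
Insert 12: 12 > 3 → go right; 12 < 27 → go left; 12 < 21 → go left; 12 < 18 → go left; 12 < 17 → go left; 12 < 14 → go left. Place as left child of 14.
Insert 53: 53 > 3 → go right; 53 > 27 → go right; 53 > 44 → go right; 53 > 50 → go right. Place as right child of 50.

The deepest node is 12 at depth 6.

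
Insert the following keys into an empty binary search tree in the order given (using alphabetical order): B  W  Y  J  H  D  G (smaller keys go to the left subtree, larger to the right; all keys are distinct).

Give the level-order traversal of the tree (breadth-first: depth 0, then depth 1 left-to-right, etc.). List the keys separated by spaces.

B: root
W: right child of B (depth 1)
Y: right child of W (depth 2)
J: left child of W (depth 2)
H: left child of J (depth 3)
D: left child of H (depth 4)
G: right child of D (depth 5)

B W J Y H D G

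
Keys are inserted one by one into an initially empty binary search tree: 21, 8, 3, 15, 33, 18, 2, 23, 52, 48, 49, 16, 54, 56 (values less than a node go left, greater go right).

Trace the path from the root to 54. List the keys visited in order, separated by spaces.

Insert 21: tree is empty, so 21 becomes the root.
Insert 8: 8 < 21 → go left. Place as left child of 21.
Insert 3: 3 < 21 → go left; 3 < 8 → go left. Place as left child of 8.
Insert 15: 15 < 21 → go left; 15 > 8 → go right. Place as right child of 8.
Insert 33: 33 > 21 → go right. Place as right child of 21.
Insert 18: 18 < 21 → go left; 18 > 8 → go right; 18 > 15 → go right. Place as right child of 15.
Insert 2: 2 < 21 → go left; 2 < 8 → go left; 2 < 3 → go left. Place as left child of 3.
Insert 23: 23 > 21 → go right; 23 < 33 → go left. Place as left child of 33.
Insert 52: 52 > 21 → go right; 52 > 33 → go right. Place as right child of 33.
Insert 48: 48 > 21 → go right; 48 > 33 → go right; 48 < 52 → go left. Place as left child of 52.
Insert 49: 49 > 21 → go right; 49 > 33 → go right; 49 < 52 → go left; 49 > 48 → go right. Place as right child of 48.
Insert 16: 16 < 21 → go left; 16 > 8 → go right; 16 > 15 → go right; 16 < 18 → go left. Place as left child of 18.
Insert 54: 54 > 21 → go right; 54 > 33 → go right; 54 > 52 → go right. Place as right child of 52.
Insert 56: 56 > 21 → go right; 56 > 33 → go right; 56 > 52 → go right; 56 > 54 → go right. Place as right child of 54.

21 33 52 54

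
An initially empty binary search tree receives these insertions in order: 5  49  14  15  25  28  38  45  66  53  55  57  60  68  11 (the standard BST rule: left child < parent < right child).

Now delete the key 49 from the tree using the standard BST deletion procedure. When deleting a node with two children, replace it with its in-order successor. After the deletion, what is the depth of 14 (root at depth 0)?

2

Resulting structure (node: left, right):
  5: L=–, R=49
  49: L=14, R=66
  14: L=11, R=15
  15: L=–, R=25
  25: L=–, R=28
  28: L=–, R=38
  38: L=–, R=45
  45: L=–, R=–
  66: L=53, R=68
  53: L=–, R=55
  55: L=–, R=57
  57: L=–, R=60
  60: L=–, R=–
  68: L=–, R=–
  11: L=–, R=–

Delete 49 (two children — replace with in-order successor).
After deletion, path to 14: 5 → 53 → 14.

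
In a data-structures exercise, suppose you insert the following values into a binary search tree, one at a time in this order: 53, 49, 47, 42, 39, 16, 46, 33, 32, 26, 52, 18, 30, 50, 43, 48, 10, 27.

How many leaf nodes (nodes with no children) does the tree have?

53: root
49: left child of 53 (depth 1)
47: left child of 49 (depth 2)
42: left child of 47 (depth 3)
39: left child of 42 (depth 4)
16: left child of 39 (depth 5)
46: right child of 42 (depth 4)
33: right child of 16 (depth 6)
32: left child of 33 (depth 7)
26: left child of 32 (depth 8)
52: right child of 49 (depth 2)
18: left child of 26 (depth 9)
30: right child of 26 (depth 9)
50: left child of 52 (depth 3)
43: left child of 46 (depth 5)
48: right child of 47 (depth 3)
10: left child of 16 (depth 6)
27: left child of 30 (depth 10)

Leaves: 10, 18, 27, 43, 48, 50 — 6 in total.

6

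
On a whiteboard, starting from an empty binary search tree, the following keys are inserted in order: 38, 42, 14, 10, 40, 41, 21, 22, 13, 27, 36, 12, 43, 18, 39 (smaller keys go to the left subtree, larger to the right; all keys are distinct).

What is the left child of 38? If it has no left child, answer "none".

38: root
42: right child of 38 (depth 1)
14: left child of 38 (depth 1)
10: left child of 14 (depth 2)
40: left child of 42 (depth 2)
41: right child of 40 (depth 3)
21: right child of 14 (depth 2)
22: right child of 21 (depth 3)
13: right child of 10 (depth 3)
27: right child of 22 (depth 4)
36: right child of 27 (depth 5)
12: left child of 13 (depth 4)
43: right child of 42 (depth 2)
18: left child of 21 (depth 3)
39: left child of 40 (depth 3)

14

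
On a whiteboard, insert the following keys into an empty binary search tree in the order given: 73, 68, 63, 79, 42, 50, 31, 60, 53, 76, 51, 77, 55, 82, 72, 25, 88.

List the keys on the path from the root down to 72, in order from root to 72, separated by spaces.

73 68 72

73: root
68: left child of 73 (depth 1)
63: left child of 68 (depth 2)
79: right child of 73 (depth 1)
42: left child of 63 (depth 3)
50: right child of 42 (depth 4)
31: left child of 42 (depth 4)
60: right child of 50 (depth 5)
53: left child of 60 (depth 6)
76: left child of 79 (depth 2)
51: left child of 53 (depth 7)
77: right child of 76 (depth 3)
55: right child of 53 (depth 7)
82: right child of 79 (depth 2)
72: right child of 68 (depth 2)
25: left child of 31 (depth 5)
88: right child of 82 (depth 3)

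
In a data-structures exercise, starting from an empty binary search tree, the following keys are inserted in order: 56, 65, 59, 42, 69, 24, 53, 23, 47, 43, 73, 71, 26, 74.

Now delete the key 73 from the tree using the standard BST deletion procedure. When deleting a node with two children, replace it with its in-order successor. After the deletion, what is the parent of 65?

Insert 56: tree is empty, so 56 becomes the root.
Insert 65: 65 > 56 → go right. Place as right child of 56.
Insert 59: 59 > 56 → go right; 59 < 65 → go left. Place as left child of 65.
Insert 42: 42 < 56 → go left. Place as left child of 56.
Insert 69: 69 > 56 → go right; 69 > 65 → go right. Place as right child of 65.
Insert 24: 24 < 56 → go left; 24 < 42 → go left. Place as left child of 42.
Insert 53: 53 < 56 → go left; 53 > 42 → go right. Place as right child of 42.
Insert 23: 23 < 56 → go left; 23 < 42 → go left; 23 < 24 → go left. Place as left child of 24.
Insert 47: 47 < 56 → go left; 47 > 42 → go right; 47 < 53 → go left. Place as left child of 53.
Insert 43: 43 < 56 → go left; 43 > 42 → go right; 43 < 53 → go left; 43 < 47 → go left. Place as left child of 47.
Insert 73: 73 > 56 → go right; 73 > 65 → go right; 73 > 69 → go right. Place as right child of 69.
Insert 71: 71 > 56 → go right; 71 > 65 → go right; 71 > 69 → go right; 71 < 73 → go left. Place as left child of 73.
Insert 26: 26 < 56 → go left; 26 < 42 → go left; 26 > 24 → go right. Place as right child of 24.
Insert 74: 74 > 56 → go right; 74 > 65 → go right; 74 > 69 → go right; 74 > 73 → go right. Place as right child of 73.

Delete 73 (two children — replace with in-order successor).
After deletion, 65's parent is 56.

56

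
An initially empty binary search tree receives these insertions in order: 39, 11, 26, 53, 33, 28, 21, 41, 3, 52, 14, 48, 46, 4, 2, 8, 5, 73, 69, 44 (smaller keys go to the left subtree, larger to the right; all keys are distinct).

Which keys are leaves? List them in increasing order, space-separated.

39: root
11: left child of 39 (depth 1)
26: right child of 11 (depth 2)
53: right child of 39 (depth 1)
33: right child of 26 (depth 3)
28: left child of 33 (depth 4)
21: left child of 26 (depth 3)
41: left child of 53 (depth 2)
3: left child of 11 (depth 2)
52: right child of 41 (depth 3)
14: left child of 21 (depth 4)
48: left child of 52 (depth 4)
46: left child of 48 (depth 5)
4: right child of 3 (depth 3)
2: left child of 3 (depth 3)
8: right child of 4 (depth 4)
5: left child of 8 (depth 5)
73: right child of 53 (depth 2)
69: left child of 73 (depth 3)
44: left child of 46 (depth 6)

2 5 14 28 44 69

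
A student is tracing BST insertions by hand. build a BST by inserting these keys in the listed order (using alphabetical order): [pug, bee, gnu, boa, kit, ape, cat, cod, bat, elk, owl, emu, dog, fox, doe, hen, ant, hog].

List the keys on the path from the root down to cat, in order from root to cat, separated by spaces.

Resulting structure (node: left, right):
  pug: L=bee, R=–
  bee: L=ape, R=gnu
  gnu: L=boa, R=kit
  boa: L=–, R=cat
  kit: L=hen, R=owl
  ape: L=ant, R=bat
  cat: L=–, R=cod
  cod: L=–, R=elk
  bat: L=–, R=–
  elk: L=dog, R=emu
  owl: L=–, R=–
  emu: L=–, R=fox
  dog: L=doe, R=–
  fox: L=–, R=–
  doe: L=–, R=–
  hen: L=–, R=hog
  ant: L=–, R=–
  hog: L=–, R=–

pug bee gnu boa cat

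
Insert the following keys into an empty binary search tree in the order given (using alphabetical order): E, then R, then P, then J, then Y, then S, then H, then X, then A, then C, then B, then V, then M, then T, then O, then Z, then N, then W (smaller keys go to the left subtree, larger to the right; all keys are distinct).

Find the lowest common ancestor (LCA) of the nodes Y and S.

Y

Insert E: tree is empty, so E becomes the root.
Insert R: R > E → go right. Place as right child of E.
Insert P: P > E → go right; P < R → go left. Place as left child of R.
Insert J: J > E → go right; J < R → go left; J < P → go left. Place as left child of P.
Insert Y: Y > E → go right; Y > R → go right. Place as right child of R.
Insert S: S > E → go right; S > R → go right; S < Y → go left. Place as left child of Y.
Insert H: H > E → go right; H < R → go left; H < P → go left; H < J → go left. Place as left child of J.
Insert X: X > E → go right; X > R → go right; X < Y → go left; X > S → go right. Place as right child of S.
Insert A: A < E → go left. Place as left child of E.
Insert C: C < E → go left; C > A → go right. Place as right child of A.
Insert B: B < E → go left; B > A → go right; B < C → go left. Place as left child of C.
Insert V: V > E → go right; V > R → go right; V < Y → go left; V > S → go right; V < X → go left. Place as left child of X.
Insert M: M > E → go right; M < R → go left; M < P → go left; M > J → go right. Place as right child of J.
Insert T: T > E → go right; T > R → go right; T < Y → go left; T > S → go right; T < X → go left; T < V → go left. Place as left child of V.
Insert O: O > E → go right; O < R → go left; O < P → go left; O > J → go right; O > M → go right. Place as right child of M.
Insert Z: Z > E → go right; Z > R → go right; Z > Y → go right. Place as right child of Y.
Insert N: N > E → go right; N < R → go left; N < P → go left; N > J → go right; N > M → go right; N < O → go left. Place as left child of O.
Insert W: W > E → go right; W > R → go right; W < Y → go left; W > S → go right; W < X → go left; W > V → go right. Place as right child of V.

Path to Y: E → R → Y
Path to S: E → R → Y → S
Y lies on both paths and is an ancestor of the other node.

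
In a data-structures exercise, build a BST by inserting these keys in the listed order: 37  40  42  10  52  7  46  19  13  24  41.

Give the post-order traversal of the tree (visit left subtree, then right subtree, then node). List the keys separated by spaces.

7 13 24 19 10 41 46 52 42 40 37

37: root
40: right child of 37 (depth 1)
42: right child of 40 (depth 2)
10: left child of 37 (depth 1)
52: right child of 42 (depth 3)
7: left child of 10 (depth 2)
46: left child of 52 (depth 4)
19: right child of 10 (depth 2)
13: left child of 19 (depth 3)
24: right child of 19 (depth 3)
41: left child of 42 (depth 3)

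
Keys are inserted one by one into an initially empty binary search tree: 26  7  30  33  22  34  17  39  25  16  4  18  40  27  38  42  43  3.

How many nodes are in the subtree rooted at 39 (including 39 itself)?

Insert 26: tree is empty, so 26 becomes the root.
Insert 7: 7 < 26 → go left. Place as left child of 26.
Insert 30: 30 > 26 → go right. Place as right child of 26.
Insert 33: 33 > 26 → go right; 33 > 30 → go right. Place as right child of 30.
Insert 22: 22 < 26 → go left; 22 > 7 → go right. Place as right child of 7.
Insert 34: 34 > 26 → go right; 34 > 30 → go right; 34 > 33 → go right. Place as right child of 33.
Insert 17: 17 < 26 → go left; 17 > 7 → go right; 17 < 22 → go left. Place as left child of 22.
Insert 39: 39 > 26 → go right; 39 > 30 → go right; 39 > 33 → go right; 39 > 34 → go right. Place as right child of 34.
Insert 25: 25 < 26 → go left; 25 > 7 → go right; 25 > 22 → go right. Place as right child of 22.
Insert 16: 16 < 26 → go left; 16 > 7 → go right; 16 < 22 → go left; 16 < 17 → go left. Place as left child of 17.
Insert 4: 4 < 26 → go left; 4 < 7 → go left. Place as left child of 7.
Insert 18: 18 < 26 → go left; 18 > 7 → go right; 18 < 22 → go left; 18 > 17 → go right. Place as right child of 17.
Insert 40: 40 > 26 → go right; 40 > 30 → go right; 40 > 33 → go right; 40 > 34 → go right; 40 > 39 → go right. Place as right child of 39.
Insert 27: 27 > 26 → go right; 27 < 30 → go left. Place as left child of 30.
Insert 38: 38 > 26 → go right; 38 > 30 → go right; 38 > 33 → go right; 38 > 34 → go right; 38 < 39 → go left. Place as left child of 39.
Insert 42: 42 > 26 → go right; 42 > 30 → go right; 42 > 33 → go right; 42 > 34 → go right; 42 > 39 → go right; 42 > 40 → go right. Place as right child of 40.
Insert 43: 43 > 26 → go right; 43 > 30 → go right; 43 > 33 → go right; 43 > 34 → go right; 43 > 39 → go right; 43 > 40 → go right; 43 > 42 → go right. Place as right child of 42.
Insert 3: 3 < 26 → go left; 3 < 7 → go left; 3 < 4 → go left. Place as left child of 4.

Subtree rooted at 39 contains: 39, 38, 40, 42, 43 — 5 nodes.

5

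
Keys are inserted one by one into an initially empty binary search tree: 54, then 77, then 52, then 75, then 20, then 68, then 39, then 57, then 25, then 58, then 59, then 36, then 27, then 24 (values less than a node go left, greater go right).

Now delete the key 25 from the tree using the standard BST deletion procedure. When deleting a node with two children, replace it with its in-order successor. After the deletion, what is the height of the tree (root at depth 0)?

Resulting structure (node: left, right):
  54: L=52, R=77
  77: L=75, R=–
  52: L=20, R=–
  75: L=68, R=–
  20: L=–, R=39
  68: L=57, R=–
  39: L=25, R=–
  57: L=–, R=58
  25: L=24, R=36
  58: L=–, R=59
  59: L=–, R=–
  36: L=27, R=–
  27: L=–, R=–
  24: L=–, R=–

Delete 25 (two children — replace with in-order successor).
After deletion, deepest node is 59 at depth 6.

6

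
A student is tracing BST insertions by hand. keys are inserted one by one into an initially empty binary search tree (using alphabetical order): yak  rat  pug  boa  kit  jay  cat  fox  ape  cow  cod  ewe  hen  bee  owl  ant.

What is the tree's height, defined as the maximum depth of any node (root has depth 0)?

Insert yak: tree is empty, so yak becomes the root.
Insert rat: rat < yak → go left. Place as left child of yak.
Insert pug: pug < yak → go left; pug < rat → go left. Place as left child of rat.
Insert boa: boa < yak → go left; boa < rat → go left; boa < pug → go left. Place as left child of pug.
Insert kit: kit < yak → go left; kit < rat → go left; kit < pug → go left; kit > boa → go right. Place as right child of boa.
Insert jay: jay < yak → go left; jay < rat → go left; jay < pug → go left; jay > boa → go right; jay < kit → go left. Place as left child of kit.
Insert cat: cat < yak → go left; cat < rat → go left; cat < pug → go left; cat > boa → go right; cat < kit → go left; cat < jay → go left. Place as left child of jay.
Insert fox: fox < yak → go left; fox < rat → go left; fox < pug → go left; fox > boa → go right; fox < kit → go left; fox < jay → go left; fox > cat → go right. Place as right child of cat.
Insert ape: ape < yak → go left; ape < rat → go left; ape < pug → go left; ape < boa → go left. Place as left child of boa.
Insert cow: cow < yak → go left; cow < rat → go left; cow < pug → go left; cow > boa → go right; cow < kit → go left; cow < jay → go left; cow > cat → go right; cow < fox → go left. Place as left child of fox.
Insert cod: cod < yak → go left; cod < rat → go left; cod < pug → go left; cod > boa → go right; cod < kit → go left; cod < jay → go left; cod > cat → go right; cod < fox → go left; cod < cow → go left. Place as left child of cow.
Insert ewe: ewe < yak → go left; ewe < rat → go left; ewe < pug → go left; ewe > boa → go right; ewe < kit → go left; ewe < jay → go left; ewe > cat → go right; ewe < fox → go left; ewe > cow → go right. Place as right child of cow.
Insert hen: hen < yak → go left; hen < rat → go left; hen < pug → go left; hen > boa → go right; hen < kit → go left; hen < jay → go left; hen > cat → go right; hen > fox → go right. Place as right child of fox.
Insert bee: bee < yak → go left; bee < rat → go left; bee < pug → go left; bee < boa → go left; bee > ape → go right. Place as right child of ape.
Insert owl: owl < yak → go left; owl < rat → go left; owl < pug → go left; owl > boa → go right; owl > kit → go right. Place as right child of kit.
Insert ant: ant < yak → go left; ant < rat → go left; ant < pug → go left; ant < boa → go left; ant < ape → go left. Place as left child of ape.

The deepest node is cod at depth 9.

9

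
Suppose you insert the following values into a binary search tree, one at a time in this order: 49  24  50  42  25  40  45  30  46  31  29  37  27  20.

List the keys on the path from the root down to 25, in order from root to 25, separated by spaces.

49 24 42 25

49: root
24: left child of 49 (depth 1)
50: right child of 49 (depth 1)
42: right child of 24 (depth 2)
25: left child of 42 (depth 3)
40: right child of 25 (depth 4)
45: right child of 42 (depth 3)
30: left child of 40 (depth 5)
46: right child of 45 (depth 4)
31: right child of 30 (depth 6)
29: left child of 30 (depth 6)
37: right child of 31 (depth 7)
27: left child of 29 (depth 7)
20: left child of 24 (depth 2)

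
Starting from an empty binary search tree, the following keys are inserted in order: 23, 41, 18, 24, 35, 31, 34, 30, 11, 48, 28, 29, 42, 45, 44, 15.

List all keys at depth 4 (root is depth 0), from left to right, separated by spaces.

31 45

23: root
41: right child of 23 (depth 1)
18: left child of 23 (depth 1)
24: left child of 41 (depth 2)
35: right child of 24 (depth 3)
31: left child of 35 (depth 4)
34: right child of 31 (depth 5)
30: left child of 31 (depth 5)
11: left child of 18 (depth 2)
48: right child of 41 (depth 2)
28: left child of 30 (depth 6)
29: right child of 28 (depth 7)
42: left child of 48 (depth 3)
45: right child of 42 (depth 4)
44: left child of 45 (depth 5)
15: right child of 11 (depth 3)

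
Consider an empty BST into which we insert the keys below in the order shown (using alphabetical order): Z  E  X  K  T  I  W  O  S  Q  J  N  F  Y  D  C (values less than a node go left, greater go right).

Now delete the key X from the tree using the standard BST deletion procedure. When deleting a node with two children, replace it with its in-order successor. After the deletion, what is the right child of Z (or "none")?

Resulting structure (node: left, right):
  Z: L=E, R=–
  E: L=D, R=X
  X: L=K, R=Y
  K: L=I, R=T
  T: L=O, R=W
  I: L=F, R=J
  W: L=–, R=–
  O: L=N, R=S
  S: L=Q, R=–
  Q: L=–, R=–
  J: L=–, R=–
  N: L=–, R=–
  F: L=–, R=–
  Y: L=–, R=–
  D: L=C, R=–
  C: L=–, R=–

Delete X (two children — replace with in-order successor).
After deletion, Z's right child: none.

none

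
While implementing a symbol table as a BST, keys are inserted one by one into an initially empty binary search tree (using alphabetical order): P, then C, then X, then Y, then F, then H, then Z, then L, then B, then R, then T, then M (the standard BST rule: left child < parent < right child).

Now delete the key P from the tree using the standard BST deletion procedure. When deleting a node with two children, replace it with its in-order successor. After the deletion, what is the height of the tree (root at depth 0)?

P: root
C: left child of P (depth 1)
X: right child of P (depth 1)
Y: right child of X (depth 2)
F: right child of C (depth 2)
H: right child of F (depth 3)
Z: right child of Y (depth 3)
L: right child of H (depth 4)
B: left child of C (depth 2)
R: left child of X (depth 2)
T: right child of R (depth 3)
M: right child of L (depth 5)

Delete P (two children — replace with in-order successor).
After deletion, deepest node is M at depth 5.

5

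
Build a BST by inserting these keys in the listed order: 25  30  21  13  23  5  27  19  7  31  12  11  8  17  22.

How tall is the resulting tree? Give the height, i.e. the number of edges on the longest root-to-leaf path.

25: root
30: right child of 25 (depth 1)
21: left child of 25 (depth 1)
13: left child of 21 (depth 2)
23: right child of 21 (depth 2)
5: left child of 13 (depth 3)
27: left child of 30 (depth 2)
19: right child of 13 (depth 3)
7: right child of 5 (depth 4)
31: right child of 30 (depth 2)
12: right child of 7 (depth 5)
11: left child of 12 (depth 6)
8: left child of 11 (depth 7)
17: left child of 19 (depth 4)
22: left child of 23 (depth 3)

The deepest node is 8 at depth 7.

7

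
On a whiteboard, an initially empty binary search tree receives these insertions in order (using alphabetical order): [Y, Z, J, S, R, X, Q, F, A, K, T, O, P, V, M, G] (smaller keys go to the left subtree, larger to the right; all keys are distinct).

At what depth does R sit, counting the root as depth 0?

Insert Y: tree is empty, so Y becomes the root.
Insert Z: Z > Y → go right. Place as right child of Y.
Insert J: J < Y → go left. Place as left child of Y.
Insert S: S < Y → go left; S > J → go right. Place as right child of J.
Insert R: R < Y → go left; R > J → go right; R < S → go left. Place as left child of S.
Insert X: X < Y → go left; X > J → go right; X > S → go right. Place as right child of S.
Insert Q: Q < Y → go left; Q > J → go right; Q < S → go left; Q < R → go left. Place as left child of R.
Insert F: F < Y → go left; F < J → go left. Place as left child of J.
Insert A: A < Y → go left; A < J → go left; A < F → go left. Place as left child of F.
Insert K: K < Y → go left; K > J → go right; K < S → go left; K < R → go left; K < Q → go left. Place as left child of Q.
Insert T: T < Y → go left; T > J → go right; T > S → go right; T < X → go left. Place as left child of X.
Insert O: O < Y → go left; O > J → go right; O < S → go left; O < R → go left; O < Q → go left; O > K → go right. Place as right child of K.
Insert P: P < Y → go left; P > J → go right; P < S → go left; P < R → go left; P < Q → go left; P > K → go right; P > O → go right. Place as right child of O.
Insert V: V < Y → go left; V > J → go right; V > S → go right; V < X → go left; V > T → go right. Place as right child of T.
Insert M: M < Y → go left; M > J → go right; M < S → go left; M < R → go left; M < Q → go left; M > K → go right; M < O → go left. Place as left child of O.
Insert G: G < Y → go left; G < J → go left; G > F → go right. Place as right child of F.

Path to R: Y → J → S → R, which is 3 edges.

3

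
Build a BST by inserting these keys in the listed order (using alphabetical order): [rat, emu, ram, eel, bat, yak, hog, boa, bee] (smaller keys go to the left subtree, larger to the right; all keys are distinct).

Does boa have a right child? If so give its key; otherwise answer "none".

rat: root
emu: left child of rat (depth 1)
ram: right child of emu (depth 2)
eel: left child of emu (depth 2)
bat: left child of eel (depth 3)
yak: right child of rat (depth 1)
hog: left child of ram (depth 3)
boa: right child of bat (depth 4)
bee: left child of boa (depth 5)

none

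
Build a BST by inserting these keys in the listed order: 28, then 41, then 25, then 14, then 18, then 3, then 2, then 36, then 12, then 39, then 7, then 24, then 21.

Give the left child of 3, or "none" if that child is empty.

Insert 28: tree is empty, so 28 becomes the root.
Insert 41: 41 > 28 → go right. Place as right child of 28.
Insert 25: 25 < 28 → go left. Place as left child of 28.
Insert 14: 14 < 28 → go left; 14 < 25 → go left. Place as left child of 25.
Insert 18: 18 < 28 → go left; 18 < 25 → go left; 18 > 14 → go right. Place as right child of 14.
Insert 3: 3 < 28 → go left; 3 < 25 → go left; 3 < 14 → go left. Place as left child of 14.
Insert 2: 2 < 28 → go left; 2 < 25 → go left; 2 < 14 → go left; 2 < 3 → go left. Place as left child of 3.
Insert 36: 36 > 28 → go right; 36 < 41 → go left. Place as left child of 41.
Insert 12: 12 < 28 → go left; 12 < 25 → go left; 12 < 14 → go left; 12 > 3 → go right. Place as right child of 3.
Insert 39: 39 > 28 → go right; 39 < 41 → go left; 39 > 36 → go right. Place as right child of 36.
Insert 7: 7 < 28 → go left; 7 < 25 → go left; 7 < 14 → go left; 7 > 3 → go right; 7 < 12 → go left. Place as left child of 12.
Insert 24: 24 < 28 → go left; 24 < 25 → go left; 24 > 14 → go right; 24 > 18 → go right. Place as right child of 18.
Insert 21: 21 < 28 → go left; 21 < 25 → go left; 21 > 14 → go right; 21 > 18 → go right; 21 < 24 → go left. Place as left child of 24.

2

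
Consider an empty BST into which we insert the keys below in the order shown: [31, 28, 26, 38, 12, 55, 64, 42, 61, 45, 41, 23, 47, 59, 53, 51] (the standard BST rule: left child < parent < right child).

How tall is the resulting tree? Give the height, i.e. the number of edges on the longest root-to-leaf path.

7

Insert 31: tree is empty, so 31 becomes the root.
Insert 28: 28 < 31 → go left. Place as left child of 31.
Insert 26: 26 < 31 → go left; 26 < 28 → go left. Place as left child of 28.
Insert 38: 38 > 31 → go right. Place as right child of 31.
Insert 12: 12 < 31 → go left; 12 < 28 → go left; 12 < 26 → go left. Place as left child of 26.
Insert 55: 55 > 31 → go right; 55 > 38 → go right. Place as right child of 38.
Insert 64: 64 > 31 → go right; 64 > 38 → go right; 64 > 55 → go right. Place as right child of 55.
Insert 42: 42 > 31 → go right; 42 > 38 → go right; 42 < 55 → go left. Place as left child of 55.
Insert 61: 61 > 31 → go right; 61 > 38 → go right; 61 > 55 → go right; 61 < 64 → go left. Place as left child of 64.
Insert 45: 45 > 31 → go right; 45 > 38 → go right; 45 < 55 → go left; 45 > 42 → go right. Place as right child of 42.
Insert 41: 41 > 31 → go right; 41 > 38 → go right; 41 < 55 → go left; 41 < 42 → go left. Place as left child of 42.
Insert 23: 23 < 31 → go left; 23 < 28 → go left; 23 < 26 → go left; 23 > 12 → go right. Place as right child of 12.
Insert 47: 47 > 31 → go right; 47 > 38 → go right; 47 < 55 → go left; 47 > 42 → go right; 47 > 45 → go right. Place as right child of 45.
Insert 59: 59 > 31 → go right; 59 > 38 → go right; 59 > 55 → go right; 59 < 64 → go left; 59 < 61 → go left. Place as left child of 61.
Insert 53: 53 > 31 → go right; 53 > 38 → go right; 53 < 55 → go left; 53 > 42 → go right; 53 > 45 → go right; 53 > 47 → go right. Place as right child of 47.
Insert 51: 51 > 31 → go right; 51 > 38 → go right; 51 < 55 → go left; 51 > 42 → go right; 51 > 45 → go right; 51 > 47 → go right; 51 < 53 → go left. Place as left child of 53.

The deepest node is 51 at depth 7.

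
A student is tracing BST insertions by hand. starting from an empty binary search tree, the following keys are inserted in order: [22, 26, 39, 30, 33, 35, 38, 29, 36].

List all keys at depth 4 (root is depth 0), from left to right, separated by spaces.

29 33

Insert 22: tree is empty, so 22 becomes the root.
Insert 26: 26 > 22 → go right. Place as right child of 22.
Insert 39: 39 > 22 → go right; 39 > 26 → go right. Place as right child of 26.
Insert 30: 30 > 22 → go right; 30 > 26 → go right; 30 < 39 → go left. Place as left child of 39.
Insert 33: 33 > 22 → go right; 33 > 26 → go right; 33 < 39 → go left; 33 > 30 → go right. Place as right child of 30.
Insert 35: 35 > 22 → go right; 35 > 26 → go right; 35 < 39 → go left; 35 > 30 → go right; 35 > 33 → go right. Place as right child of 33.
Insert 38: 38 > 22 → go right; 38 > 26 → go right; 38 < 39 → go left; 38 > 30 → go right; 38 > 33 → go right; 38 > 35 → go right. Place as right child of 35.
Insert 29: 29 > 22 → go right; 29 > 26 → go right; 29 < 39 → go left; 29 < 30 → go left. Place as left child of 30.
Insert 36: 36 > 22 → go right; 36 > 26 → go right; 36 < 39 → go left; 36 > 30 → go right; 36 > 33 → go right; 36 > 35 → go right; 36 < 38 → go left. Place as left child of 38.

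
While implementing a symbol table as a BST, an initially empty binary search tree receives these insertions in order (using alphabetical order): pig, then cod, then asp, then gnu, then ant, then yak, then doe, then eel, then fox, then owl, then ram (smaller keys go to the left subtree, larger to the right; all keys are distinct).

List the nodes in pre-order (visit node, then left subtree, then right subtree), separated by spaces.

pig: root
cod: left child of pig (depth 1)
asp: left child of cod (depth 2)
gnu: right child of cod (depth 2)
ant: left child of asp (depth 3)
yak: right child of pig (depth 1)
doe: left child of gnu (depth 3)
eel: right child of doe (depth 4)
fox: right child of eel (depth 5)
owl: right child of gnu (depth 3)
ram: left child of yak (depth 2)

pig cod asp ant gnu doe eel fox owl yak ram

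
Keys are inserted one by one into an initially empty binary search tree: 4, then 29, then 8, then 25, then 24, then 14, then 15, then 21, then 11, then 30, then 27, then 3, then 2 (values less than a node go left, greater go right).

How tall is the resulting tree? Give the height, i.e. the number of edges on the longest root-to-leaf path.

Insert 4: tree is empty, so 4 becomes the root.
Insert 29: 29 > 4 → go right. Place as right child of 4.
Insert 8: 8 > 4 → go right; 8 < 29 → go left. Place as left child of 29.
Insert 25: 25 > 4 → go right; 25 < 29 → go left; 25 > 8 → go right. Place as right child of 8.
Insert 24: 24 > 4 → go right; 24 < 29 → go left; 24 > 8 → go right; 24 < 25 → go left. Place as left child of 25.
Insert 14: 14 > 4 → go right; 14 < 29 → go left; 14 > 8 → go right; 14 < 25 → go left; 14 < 24 → go left. Place as left child of 24.
Insert 15: 15 > 4 → go right; 15 < 29 → go left; 15 > 8 → go right; 15 < 25 → go left; 15 < 24 → go left; 15 > 14 → go right. Place as right child of 14.
Insert 21: 21 > 4 → go right; 21 < 29 → go left; 21 > 8 → go right; 21 < 25 → go left; 21 < 24 → go left; 21 > 14 → go right; 21 > 15 → go right. Place as right child of 15.
Insert 11: 11 > 4 → go right; 11 < 29 → go left; 11 > 8 → go right; 11 < 25 → go left; 11 < 24 → go left; 11 < 14 → go left. Place as left child of 14.
Insert 30: 30 > 4 → go right; 30 > 29 → go right. Place as right child of 29.
Insert 27: 27 > 4 → go right; 27 < 29 → go left; 27 > 8 → go right; 27 > 25 → go right. Place as right child of 25.
Insert 3: 3 < 4 → go left. Place as left child of 4.
Insert 2: 2 < 4 → go left; 2 < 3 → go left. Place as left child of 3.

The deepest node is 21 at depth 7.

7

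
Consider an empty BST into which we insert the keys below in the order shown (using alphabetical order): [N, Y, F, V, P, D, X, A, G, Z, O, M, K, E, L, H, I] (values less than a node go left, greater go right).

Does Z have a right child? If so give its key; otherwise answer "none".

none

Insert N: tree is empty, so N becomes the root.
Insert Y: Y > N → go right. Place as right child of N.
Insert F: F < N → go left. Place as left child of N.
Insert V: V > N → go right; V < Y → go left. Place as left child of Y.
Insert P: P > N → go right; P < Y → go left; P < V → go left. Place as left child of V.
Insert D: D < N → go left; D < F → go left. Place as left child of F.
Insert X: X > N → go right; X < Y → go left; X > V → go right. Place as right child of V.
Insert A: A < N → go left; A < F → go left; A < D → go left. Place as left child of D.
Insert G: G < N → go left; G > F → go right. Place as right child of F.
Insert Z: Z > N → go right; Z > Y → go right. Place as right child of Y.
Insert O: O > N → go right; O < Y → go left; O < V → go left; O < P → go left. Place as left child of P.
Insert M: M < N → go left; M > F → go right; M > G → go right. Place as right child of G.
Insert K: K < N → go left; K > F → go right; K > G → go right; K < M → go left. Place as left child of M.
Insert E: E < N → go left; E < F → go left; E > D → go right. Place as right child of D.
Insert L: L < N → go left; L > F → go right; L > G → go right; L < M → go left; L > K → go right. Place as right child of K.
Insert H: H < N → go left; H > F → go right; H > G → go right; H < M → go left; H < K → go left. Place as left child of K.
Insert I: I < N → go left; I > F → go right; I > G → go right; I < M → go left; I < K → go left; I > H → go right. Place as right child of H.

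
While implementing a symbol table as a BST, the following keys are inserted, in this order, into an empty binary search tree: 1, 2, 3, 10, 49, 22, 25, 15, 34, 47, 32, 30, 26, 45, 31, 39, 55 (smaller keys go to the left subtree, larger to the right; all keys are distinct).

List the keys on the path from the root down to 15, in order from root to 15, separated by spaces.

1 2 3 10 49 22 15

1: root
2: right child of 1 (depth 1)
3: right child of 2 (depth 2)
10: right child of 3 (depth 3)
49: right child of 10 (depth 4)
22: left child of 49 (depth 5)
25: right child of 22 (depth 6)
15: left child of 22 (depth 6)
34: right child of 25 (depth 7)
47: right child of 34 (depth 8)
32: left child of 34 (depth 8)
30: left child of 32 (depth 9)
26: left child of 30 (depth 10)
45: left child of 47 (depth 9)
31: right child of 30 (depth 10)
39: left child of 45 (depth 10)
55: right child of 49 (depth 5)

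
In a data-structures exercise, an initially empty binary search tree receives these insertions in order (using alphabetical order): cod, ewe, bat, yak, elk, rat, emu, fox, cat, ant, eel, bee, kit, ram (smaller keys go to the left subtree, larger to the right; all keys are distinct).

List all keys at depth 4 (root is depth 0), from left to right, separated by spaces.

cod: root
ewe: right child of cod (depth 1)
bat: left child of cod (depth 1)
yak: right child of ewe (depth 2)
elk: left child of ewe (depth 2)
rat: left child of yak (depth 3)
emu: right child of elk (depth 3)
fox: left child of rat (depth 4)
cat: right child of bat (depth 2)
ant: left child of bat (depth 2)
eel: left child of elk (depth 3)
bee: left child of cat (depth 3)
kit: right child of fox (depth 5)
ram: right child of kit (depth 6)

fox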